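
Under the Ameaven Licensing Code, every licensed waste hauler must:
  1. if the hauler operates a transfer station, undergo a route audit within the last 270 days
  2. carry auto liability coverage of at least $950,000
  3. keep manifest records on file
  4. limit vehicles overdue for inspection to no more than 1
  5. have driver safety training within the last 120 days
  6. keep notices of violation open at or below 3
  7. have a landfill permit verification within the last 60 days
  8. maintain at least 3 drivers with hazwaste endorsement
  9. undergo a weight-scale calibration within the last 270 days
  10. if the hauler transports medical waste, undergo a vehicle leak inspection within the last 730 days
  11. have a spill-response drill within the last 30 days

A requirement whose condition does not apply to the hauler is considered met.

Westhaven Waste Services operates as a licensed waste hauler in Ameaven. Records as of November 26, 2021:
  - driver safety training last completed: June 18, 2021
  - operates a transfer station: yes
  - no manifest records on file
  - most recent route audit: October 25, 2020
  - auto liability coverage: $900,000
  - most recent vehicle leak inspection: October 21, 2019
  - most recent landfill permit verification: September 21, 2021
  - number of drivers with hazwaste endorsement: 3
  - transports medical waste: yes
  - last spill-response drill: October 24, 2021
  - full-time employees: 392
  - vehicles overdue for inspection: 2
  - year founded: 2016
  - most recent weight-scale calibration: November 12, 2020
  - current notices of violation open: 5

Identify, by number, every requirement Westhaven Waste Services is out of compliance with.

1, 2, 3, 4, 5, 6, 7, 9, 10, 11

1. condition 'operates a transfer station' holds; route audit 397 days ago vs limit 270 → not met
2. auto liability coverage $900,000 < $950,000 → not met
3. manifest records absent → not met
4. vehicles overdue for inspection 2 > 1 → not met
5. driver safety training 161 days ago vs limit 120 → not met
6. notices of violation open 5 > 3 → not met
7. landfill permit verification 66 days ago vs limit 60 → not met
8. drivers with hazwaste endorsement 3 ≥ 3 → met
9. weight-scale calibration 379 days ago vs limit 270 → not met
10. condition 'transports medical waste' holds; vehicle leak inspection 767 days ago vs limit 730 → not met
11. spill-response drill 33 days ago vs limit 30 → not met
Not met: 1, 2, 3, 4, 5, 6, 7, 9, 10, 11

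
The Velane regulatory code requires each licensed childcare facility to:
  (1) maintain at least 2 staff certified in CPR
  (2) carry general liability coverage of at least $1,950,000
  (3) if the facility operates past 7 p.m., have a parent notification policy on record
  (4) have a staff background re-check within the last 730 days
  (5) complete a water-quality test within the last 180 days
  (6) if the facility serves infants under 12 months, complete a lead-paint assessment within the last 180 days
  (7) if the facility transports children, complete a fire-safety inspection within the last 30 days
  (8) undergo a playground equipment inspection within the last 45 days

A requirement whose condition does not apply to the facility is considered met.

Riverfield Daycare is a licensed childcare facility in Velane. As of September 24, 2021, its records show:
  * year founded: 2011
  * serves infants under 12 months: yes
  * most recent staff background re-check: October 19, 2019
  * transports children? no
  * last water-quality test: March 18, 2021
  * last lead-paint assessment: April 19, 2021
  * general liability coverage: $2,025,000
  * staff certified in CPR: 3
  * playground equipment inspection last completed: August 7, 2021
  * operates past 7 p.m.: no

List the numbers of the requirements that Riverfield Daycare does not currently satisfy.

5, 8

1. staff certified in CPR 3 ≥ 2 → met
2. general liability coverage $2,025,000 ≥ $1,950,000 → met
3. condition 'operates past 7 p.m.' does not hold → requirement n/a → met
4. staff background re-check 706 days ago vs limit 730 → met
5. water-quality test 190 days ago vs limit 180 → not met
6. condition 'serves infants under 12 months' holds; lead-paint assessment 158 days ago vs limit 180 → met
7. condition 'transports children' does not hold → requirement n/a → met
8. playground equipment inspection 48 days ago vs limit 45 → not met
Not met: 5, 8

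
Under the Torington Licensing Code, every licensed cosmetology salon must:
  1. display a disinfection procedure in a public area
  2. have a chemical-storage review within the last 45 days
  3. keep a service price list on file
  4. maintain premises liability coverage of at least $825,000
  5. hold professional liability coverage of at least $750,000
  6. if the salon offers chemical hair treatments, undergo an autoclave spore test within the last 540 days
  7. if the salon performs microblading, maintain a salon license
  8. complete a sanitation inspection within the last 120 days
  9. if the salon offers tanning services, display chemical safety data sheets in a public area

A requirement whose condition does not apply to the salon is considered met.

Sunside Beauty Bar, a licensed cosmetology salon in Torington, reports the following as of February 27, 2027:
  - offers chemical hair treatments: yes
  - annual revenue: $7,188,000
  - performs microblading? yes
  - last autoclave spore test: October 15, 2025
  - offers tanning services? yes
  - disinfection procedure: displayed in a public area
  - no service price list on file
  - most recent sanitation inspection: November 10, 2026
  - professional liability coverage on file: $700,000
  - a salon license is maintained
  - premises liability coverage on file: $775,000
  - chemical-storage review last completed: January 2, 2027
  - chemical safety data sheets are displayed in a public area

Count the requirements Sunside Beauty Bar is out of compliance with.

4

1. disinfection procedure present → met
2. chemical-storage review 56 days ago vs limit 45 → not met
3. service price list absent → not met
4. premises liability coverage $775,000 < $825,000 → not met
5. professional liability coverage $700,000 < $750,000 → not met
6. condition 'offers chemical hair treatments' holds; autoclave spore test 500 days ago vs limit 540 → met
7. condition 'performs microblading' holds; salon license present → met
8. sanitation inspection 109 days ago vs limit 120 → met
9. condition 'offers tanning services' holds; chemical safety data sheets present → met
Not met: 4 of 9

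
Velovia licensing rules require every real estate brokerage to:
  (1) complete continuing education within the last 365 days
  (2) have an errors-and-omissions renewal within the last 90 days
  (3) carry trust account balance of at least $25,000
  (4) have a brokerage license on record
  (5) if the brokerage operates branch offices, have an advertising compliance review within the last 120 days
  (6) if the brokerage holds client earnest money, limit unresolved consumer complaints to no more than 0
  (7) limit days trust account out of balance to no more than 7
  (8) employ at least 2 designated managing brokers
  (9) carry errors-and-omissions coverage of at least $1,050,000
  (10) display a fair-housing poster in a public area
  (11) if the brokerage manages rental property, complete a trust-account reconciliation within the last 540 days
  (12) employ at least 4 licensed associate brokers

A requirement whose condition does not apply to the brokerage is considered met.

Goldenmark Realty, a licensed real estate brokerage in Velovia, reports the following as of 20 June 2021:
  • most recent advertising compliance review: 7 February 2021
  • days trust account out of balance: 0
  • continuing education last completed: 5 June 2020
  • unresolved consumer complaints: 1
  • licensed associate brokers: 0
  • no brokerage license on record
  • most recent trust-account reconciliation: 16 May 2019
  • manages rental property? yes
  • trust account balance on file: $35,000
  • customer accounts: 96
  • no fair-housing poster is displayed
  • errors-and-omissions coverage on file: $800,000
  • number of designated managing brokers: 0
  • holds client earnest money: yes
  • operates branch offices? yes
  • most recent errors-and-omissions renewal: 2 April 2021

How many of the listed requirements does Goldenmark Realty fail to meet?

1. continuing education 380 days ago vs limit 365 → not met
2. errors-and-omissions renewal 79 days ago vs limit 90 → met
3. trust account balance $35,000 ≥ $25,000 → met
4. brokerage license absent → not met
5. condition 'operates branch offices' holds; advertising compliance review 133 days ago vs limit 120 → not met
6. condition 'holds client earnest money' holds; unresolved consumer complaints 1 > 0 → not met
7. days trust account out of balance 0 ≤ 7 → met
8. designated managing brokers 0 < 2 → not met
9. errors-and-omissions coverage $800,000 < $1,050,000 → not met
10. fair-housing poster absent → not met
11. condition 'manages rental property' holds; trust-account reconciliation 766 days ago vs limit 540 → not met
12. licensed associate brokers 0 < 4 → not met
Not met: 9 of 12

9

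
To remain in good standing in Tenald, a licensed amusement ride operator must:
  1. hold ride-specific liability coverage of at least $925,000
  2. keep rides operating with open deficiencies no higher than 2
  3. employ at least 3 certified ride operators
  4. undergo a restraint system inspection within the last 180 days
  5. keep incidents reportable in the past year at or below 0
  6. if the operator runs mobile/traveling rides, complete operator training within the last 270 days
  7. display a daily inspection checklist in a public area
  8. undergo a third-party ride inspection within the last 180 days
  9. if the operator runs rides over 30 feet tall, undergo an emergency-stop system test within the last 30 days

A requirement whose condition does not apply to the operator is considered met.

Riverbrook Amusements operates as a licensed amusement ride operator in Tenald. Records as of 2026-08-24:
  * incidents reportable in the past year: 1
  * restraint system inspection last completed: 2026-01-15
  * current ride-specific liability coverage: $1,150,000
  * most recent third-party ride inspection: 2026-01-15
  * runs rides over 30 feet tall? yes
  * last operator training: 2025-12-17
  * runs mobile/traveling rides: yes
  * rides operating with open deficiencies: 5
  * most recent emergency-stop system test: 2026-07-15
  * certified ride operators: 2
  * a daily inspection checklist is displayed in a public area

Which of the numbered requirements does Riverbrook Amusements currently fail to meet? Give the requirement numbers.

2, 3, 4, 5, 8, 9

1. ride-specific liability coverage $1,150,000 ≥ $925,000 → met
2. rides operating with open deficiencies 5 > 2 → not met
3. certified ride operators 2 < 3 → not met
4. restraint system inspection 221 days ago vs limit 180 → not met
5. incidents reportable in the past year 1 > 0 → not met
6. condition 'runs mobile/traveling rides' holds; operator training 250 days ago vs limit 270 → met
7. daily inspection checklist present → met
8. third-party ride inspection 221 days ago vs limit 180 → not met
9. condition 'runs rides over 30 feet tall' holds; emergency-stop system test 40 days ago vs limit 30 → not met
Not met: 2, 3, 4, 5, 8, 9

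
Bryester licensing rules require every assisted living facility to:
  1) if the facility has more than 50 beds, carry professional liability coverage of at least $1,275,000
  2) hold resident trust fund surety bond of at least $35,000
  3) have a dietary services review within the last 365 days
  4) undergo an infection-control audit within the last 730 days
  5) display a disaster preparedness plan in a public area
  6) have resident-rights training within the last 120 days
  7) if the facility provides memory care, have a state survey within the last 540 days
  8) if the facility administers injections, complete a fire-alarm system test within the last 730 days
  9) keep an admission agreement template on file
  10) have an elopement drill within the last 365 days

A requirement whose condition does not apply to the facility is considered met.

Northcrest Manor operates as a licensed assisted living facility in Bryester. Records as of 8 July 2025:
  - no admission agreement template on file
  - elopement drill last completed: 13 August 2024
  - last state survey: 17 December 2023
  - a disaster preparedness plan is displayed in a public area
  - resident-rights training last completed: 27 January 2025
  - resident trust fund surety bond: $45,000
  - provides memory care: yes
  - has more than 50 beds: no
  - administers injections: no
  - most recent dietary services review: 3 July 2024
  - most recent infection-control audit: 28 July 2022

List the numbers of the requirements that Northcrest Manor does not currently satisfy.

1. condition 'has more than 50 beds' does not hold → requirement n/a → met
2. resident trust fund surety bond $45,000 ≥ $35,000 → met
3. dietary services review 370 days ago vs limit 365 → not met
4. infection-control audit 1076 days ago vs limit 730 → not met
5. disaster preparedness plan present → met
6. resident-rights training 162 days ago vs limit 120 → not met
7. condition 'provides memory care' holds; state survey 569 days ago vs limit 540 → not met
8. condition 'administers injections' does not hold → requirement n/a → met
9. admission agreement template absent → not met
10. elopement drill 329 days ago vs limit 365 → met
Not met: 3, 4, 6, 7, 9

3, 4, 6, 7, 9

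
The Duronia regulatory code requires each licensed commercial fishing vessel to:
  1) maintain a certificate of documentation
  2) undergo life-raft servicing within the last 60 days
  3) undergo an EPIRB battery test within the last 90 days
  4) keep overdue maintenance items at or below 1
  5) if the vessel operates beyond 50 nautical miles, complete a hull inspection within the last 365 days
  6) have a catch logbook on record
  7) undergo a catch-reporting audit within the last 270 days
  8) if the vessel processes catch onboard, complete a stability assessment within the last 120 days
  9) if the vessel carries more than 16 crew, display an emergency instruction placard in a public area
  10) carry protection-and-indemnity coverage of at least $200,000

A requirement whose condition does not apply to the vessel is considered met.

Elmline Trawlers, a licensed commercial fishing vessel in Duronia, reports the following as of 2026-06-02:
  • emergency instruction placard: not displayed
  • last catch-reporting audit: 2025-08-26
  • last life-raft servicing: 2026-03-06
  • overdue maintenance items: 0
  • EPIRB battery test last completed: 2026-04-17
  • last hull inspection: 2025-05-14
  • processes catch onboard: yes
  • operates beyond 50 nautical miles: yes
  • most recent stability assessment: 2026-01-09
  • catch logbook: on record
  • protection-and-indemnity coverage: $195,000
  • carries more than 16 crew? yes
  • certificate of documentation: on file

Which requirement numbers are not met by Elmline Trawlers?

1. certificate of documentation present → met
2. life-raft servicing 88 days ago vs limit 60 → not met
3. EPIRB battery test 46 days ago vs limit 90 → met
4. overdue maintenance items 0 ≤ 1 → met
5. condition 'operates beyond 50 nautical miles' holds; hull inspection 384 days ago vs limit 365 → not met
6. catch logbook present → met
7. catch-reporting audit 280 days ago vs limit 270 → not met
8. condition 'processes catch onboard' holds; stability assessment 144 days ago vs limit 120 → not met
9. condition 'carries more than 16 crew' holds; emergency instruction placard absent → not met
10. protection-and-indemnity coverage $195,000 < $200,000 → not met
Not met: 2, 5, 7, 8, 9, 10

2, 5, 7, 8, 9, 10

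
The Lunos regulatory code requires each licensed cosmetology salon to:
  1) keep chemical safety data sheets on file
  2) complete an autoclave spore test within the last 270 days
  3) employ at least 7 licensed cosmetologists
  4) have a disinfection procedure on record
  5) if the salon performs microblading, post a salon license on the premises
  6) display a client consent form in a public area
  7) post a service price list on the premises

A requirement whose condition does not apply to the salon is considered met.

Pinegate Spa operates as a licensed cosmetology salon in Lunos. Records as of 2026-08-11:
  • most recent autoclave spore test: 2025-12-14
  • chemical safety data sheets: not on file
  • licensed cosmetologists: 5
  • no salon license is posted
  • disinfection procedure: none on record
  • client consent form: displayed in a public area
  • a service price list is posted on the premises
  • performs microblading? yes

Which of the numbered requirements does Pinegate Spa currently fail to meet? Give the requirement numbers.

1. chemical safety data sheets absent → not met
2. autoclave spore test 240 days ago vs limit 270 → met
3. licensed cosmetologists 5 < 7 → not met
4. disinfection procedure absent → not met
5. condition 'performs microblading' holds; salon license absent → not met
6. client consent form present → met
7. service price list present → met
Not met: 1, 3, 4, 5

1, 3, 4, 5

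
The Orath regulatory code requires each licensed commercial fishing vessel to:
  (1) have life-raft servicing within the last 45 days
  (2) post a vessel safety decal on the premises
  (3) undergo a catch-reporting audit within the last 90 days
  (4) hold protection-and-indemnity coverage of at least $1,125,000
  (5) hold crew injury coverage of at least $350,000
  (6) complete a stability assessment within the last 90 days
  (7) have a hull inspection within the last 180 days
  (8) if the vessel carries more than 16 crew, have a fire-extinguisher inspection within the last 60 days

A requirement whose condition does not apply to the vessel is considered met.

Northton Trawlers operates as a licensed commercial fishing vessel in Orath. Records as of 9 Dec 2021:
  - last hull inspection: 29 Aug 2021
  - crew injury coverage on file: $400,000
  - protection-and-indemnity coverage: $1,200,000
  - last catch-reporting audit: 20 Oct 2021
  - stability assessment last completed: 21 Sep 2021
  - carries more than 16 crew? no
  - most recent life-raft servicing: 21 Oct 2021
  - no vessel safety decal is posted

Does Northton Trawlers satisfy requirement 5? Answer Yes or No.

Yes

5. crew injury coverage $400,000 ≥ $350,000 → met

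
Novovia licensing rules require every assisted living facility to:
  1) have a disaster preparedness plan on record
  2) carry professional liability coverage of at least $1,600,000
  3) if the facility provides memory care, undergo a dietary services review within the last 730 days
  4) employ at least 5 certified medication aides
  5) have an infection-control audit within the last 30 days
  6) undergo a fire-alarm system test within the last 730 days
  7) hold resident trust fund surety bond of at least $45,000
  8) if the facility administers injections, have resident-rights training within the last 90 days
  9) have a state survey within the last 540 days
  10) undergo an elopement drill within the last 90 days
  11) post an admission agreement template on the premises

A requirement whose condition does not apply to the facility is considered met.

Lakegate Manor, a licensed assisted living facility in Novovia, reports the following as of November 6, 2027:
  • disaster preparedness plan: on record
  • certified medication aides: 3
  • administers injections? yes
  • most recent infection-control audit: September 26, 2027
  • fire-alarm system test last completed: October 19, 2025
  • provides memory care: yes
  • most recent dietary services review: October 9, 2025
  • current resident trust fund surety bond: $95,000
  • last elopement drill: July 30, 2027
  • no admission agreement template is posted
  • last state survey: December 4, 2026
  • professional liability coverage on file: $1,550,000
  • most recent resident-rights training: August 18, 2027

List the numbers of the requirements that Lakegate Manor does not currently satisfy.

1. disaster preparedness plan present → met
2. professional liability coverage $1,550,000 < $1,600,000 → not met
3. condition 'provides memory care' holds; dietary services review 758 days ago vs limit 730 → not met
4. certified medication aides 3 < 5 → not met
5. infection-control audit 41 days ago vs limit 30 → not met
6. fire-alarm system test 748 days ago vs limit 730 → not met
7. resident trust fund surety bond $95,000 ≥ $45,000 → met
8. condition 'administers injections' holds; resident-rights training 80 days ago vs limit 90 → met
9. state survey 337 days ago vs limit 540 → met
10. elopement drill 99 days ago vs limit 90 → not met
11. admission agreement template absent → not met
Not met: 2, 3, 4, 5, 6, 10, 11

2, 3, 4, 5, 6, 10, 11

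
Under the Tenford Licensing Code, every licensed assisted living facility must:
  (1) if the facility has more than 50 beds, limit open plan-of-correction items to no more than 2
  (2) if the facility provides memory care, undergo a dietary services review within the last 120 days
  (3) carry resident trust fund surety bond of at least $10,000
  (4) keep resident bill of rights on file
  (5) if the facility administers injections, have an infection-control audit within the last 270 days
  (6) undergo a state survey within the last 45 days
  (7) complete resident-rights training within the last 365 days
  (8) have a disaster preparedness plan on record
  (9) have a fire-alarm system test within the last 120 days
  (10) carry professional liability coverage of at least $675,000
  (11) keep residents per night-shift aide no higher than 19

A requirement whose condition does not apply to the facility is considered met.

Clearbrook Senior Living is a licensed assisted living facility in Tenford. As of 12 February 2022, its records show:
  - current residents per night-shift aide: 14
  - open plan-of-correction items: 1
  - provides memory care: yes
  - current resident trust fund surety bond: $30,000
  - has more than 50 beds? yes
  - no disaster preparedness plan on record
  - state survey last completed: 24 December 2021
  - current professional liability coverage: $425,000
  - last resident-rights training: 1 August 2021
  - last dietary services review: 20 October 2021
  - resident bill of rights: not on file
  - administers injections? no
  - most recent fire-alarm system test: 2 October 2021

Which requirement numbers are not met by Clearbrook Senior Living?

4, 6, 8, 9, 10

1. condition 'has more than 50 beds' holds; open plan-of-correction items 1 ≤ 2 → met
2. condition 'provides memory care' holds; dietary services review 115 days ago vs limit 120 → met
3. resident trust fund surety bond $30,000 ≥ $10,000 → met
4. resident bill of rights absent → not met
5. condition 'administers injections' does not hold → requirement n/a → met
6. state survey 50 days ago vs limit 45 → not met
7. resident-rights training 195 days ago vs limit 365 → met
8. disaster preparedness plan absent → not met
9. fire-alarm system test 133 days ago vs limit 120 → not met
10. professional liability coverage $425,000 < $675,000 → not met
11. residents per night-shift aide 14 ≤ 19 → met
Not met: 4, 6, 8, 9, 10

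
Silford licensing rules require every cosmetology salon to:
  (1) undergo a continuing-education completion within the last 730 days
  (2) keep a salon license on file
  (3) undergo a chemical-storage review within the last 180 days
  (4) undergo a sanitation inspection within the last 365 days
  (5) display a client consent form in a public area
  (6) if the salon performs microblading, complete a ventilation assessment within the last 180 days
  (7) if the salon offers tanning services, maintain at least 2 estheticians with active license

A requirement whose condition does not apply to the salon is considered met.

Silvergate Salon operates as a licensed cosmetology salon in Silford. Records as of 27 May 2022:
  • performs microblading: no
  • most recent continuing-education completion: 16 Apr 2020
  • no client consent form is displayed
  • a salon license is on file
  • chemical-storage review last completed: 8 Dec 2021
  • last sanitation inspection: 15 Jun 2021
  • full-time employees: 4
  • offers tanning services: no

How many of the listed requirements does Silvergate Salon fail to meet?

1. continuing-education completion 771 days ago vs limit 730 → not met
2. salon license present → met
3. chemical-storage review 170 days ago vs limit 180 → met
4. sanitation inspection 346 days ago vs limit 365 → met
5. client consent form absent → not met
6. condition 'performs microblading' does not hold → requirement n/a → met
7. condition 'offers tanning services' does not hold → requirement n/a → met
Not met: 2 of 7

2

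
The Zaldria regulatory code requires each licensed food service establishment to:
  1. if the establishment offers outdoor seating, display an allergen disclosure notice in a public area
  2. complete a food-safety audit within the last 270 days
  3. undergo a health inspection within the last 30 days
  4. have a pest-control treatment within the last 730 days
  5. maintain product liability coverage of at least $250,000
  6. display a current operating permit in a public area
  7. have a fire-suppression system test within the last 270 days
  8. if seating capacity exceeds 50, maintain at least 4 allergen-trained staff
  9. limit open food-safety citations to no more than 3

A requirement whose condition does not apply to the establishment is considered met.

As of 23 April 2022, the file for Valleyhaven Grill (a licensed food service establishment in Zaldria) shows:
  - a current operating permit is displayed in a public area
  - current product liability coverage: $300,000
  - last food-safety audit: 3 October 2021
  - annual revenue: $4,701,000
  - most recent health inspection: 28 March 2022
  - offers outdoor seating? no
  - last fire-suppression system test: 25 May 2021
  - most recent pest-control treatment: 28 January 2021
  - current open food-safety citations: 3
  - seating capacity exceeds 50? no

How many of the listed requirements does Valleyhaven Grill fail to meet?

1

1. condition 'offers outdoor seating' does not hold → requirement n/a → met
2. food-safety audit 202 days ago vs limit 270 → met
3. health inspection 26 days ago vs limit 30 → met
4. pest-control treatment 450 days ago vs limit 730 → met
5. product liability coverage $300,000 ≥ $250,000 → met
6. current operating permit present → met
7. fire-suppression system test 333 days ago vs limit 270 → not met
8. condition 'seating capacity exceeds 50' does not hold → requirement n/a → met
9. open food-safety citations 3 ≤ 3 → met
Not met: 1 of 9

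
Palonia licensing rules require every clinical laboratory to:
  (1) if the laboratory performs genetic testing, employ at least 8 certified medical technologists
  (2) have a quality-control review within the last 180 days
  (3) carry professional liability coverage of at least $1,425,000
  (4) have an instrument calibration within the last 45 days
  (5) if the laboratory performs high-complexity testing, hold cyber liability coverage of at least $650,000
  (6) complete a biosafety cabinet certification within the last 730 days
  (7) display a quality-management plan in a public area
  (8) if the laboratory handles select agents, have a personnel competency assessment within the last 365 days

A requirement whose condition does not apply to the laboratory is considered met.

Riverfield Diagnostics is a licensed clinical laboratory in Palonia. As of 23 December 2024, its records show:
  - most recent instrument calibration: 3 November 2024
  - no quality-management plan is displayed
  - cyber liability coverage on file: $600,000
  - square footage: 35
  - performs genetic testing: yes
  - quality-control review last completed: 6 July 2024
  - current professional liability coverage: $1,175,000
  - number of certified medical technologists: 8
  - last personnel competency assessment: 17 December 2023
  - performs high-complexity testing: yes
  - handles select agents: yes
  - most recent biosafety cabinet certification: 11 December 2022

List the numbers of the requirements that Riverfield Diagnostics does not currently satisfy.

1. condition 'performs genetic testing' holds; certified medical technologists 8 ≥ 8 → met
2. quality-control review 170 days ago vs limit 180 → met
3. professional liability coverage $1,175,000 < $1,425,000 → not met
4. instrument calibration 50 days ago vs limit 45 → not met
5. condition 'performs high-complexity testing' holds; cyber liability coverage $600,000 < $650,000 → not met
6. biosafety cabinet certification 743 days ago vs limit 730 → not met
7. quality-management plan absent → not met
8. condition 'handles select agents' holds; personnel competency assessment 372 days ago vs limit 365 → not met
Not met: 3, 4, 5, 6, 7, 8

3, 4, 5, 6, 7, 8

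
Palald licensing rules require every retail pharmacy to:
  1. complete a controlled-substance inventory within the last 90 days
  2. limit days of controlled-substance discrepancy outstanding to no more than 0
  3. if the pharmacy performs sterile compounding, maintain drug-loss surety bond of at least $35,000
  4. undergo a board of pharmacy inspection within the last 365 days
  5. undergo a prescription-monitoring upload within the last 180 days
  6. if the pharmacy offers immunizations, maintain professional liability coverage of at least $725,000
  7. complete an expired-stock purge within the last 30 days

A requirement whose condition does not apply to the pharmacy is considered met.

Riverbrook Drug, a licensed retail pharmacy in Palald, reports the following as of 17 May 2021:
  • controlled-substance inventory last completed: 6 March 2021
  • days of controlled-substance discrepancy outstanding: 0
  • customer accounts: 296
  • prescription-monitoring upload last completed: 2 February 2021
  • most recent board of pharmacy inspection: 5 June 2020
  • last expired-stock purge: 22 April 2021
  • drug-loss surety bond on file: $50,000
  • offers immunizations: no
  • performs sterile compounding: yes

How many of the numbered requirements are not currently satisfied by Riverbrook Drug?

1. controlled-substance inventory 72 days ago vs limit 90 → met
2. days of controlled-substance discrepancy outstanding 0 ≤ 0 → met
3. condition 'performs sterile compounding' holds; drug-loss surety bond $50,000 ≥ $35,000 → met
4. board of pharmacy inspection 346 days ago vs limit 365 → met
5. prescription-monitoring upload 104 days ago vs limit 180 → met
6. condition 'offers immunizations' does not hold → requirement n/a → met
7. expired-stock purge 25 days ago vs limit 30 → met
Not met: 0 of 7

0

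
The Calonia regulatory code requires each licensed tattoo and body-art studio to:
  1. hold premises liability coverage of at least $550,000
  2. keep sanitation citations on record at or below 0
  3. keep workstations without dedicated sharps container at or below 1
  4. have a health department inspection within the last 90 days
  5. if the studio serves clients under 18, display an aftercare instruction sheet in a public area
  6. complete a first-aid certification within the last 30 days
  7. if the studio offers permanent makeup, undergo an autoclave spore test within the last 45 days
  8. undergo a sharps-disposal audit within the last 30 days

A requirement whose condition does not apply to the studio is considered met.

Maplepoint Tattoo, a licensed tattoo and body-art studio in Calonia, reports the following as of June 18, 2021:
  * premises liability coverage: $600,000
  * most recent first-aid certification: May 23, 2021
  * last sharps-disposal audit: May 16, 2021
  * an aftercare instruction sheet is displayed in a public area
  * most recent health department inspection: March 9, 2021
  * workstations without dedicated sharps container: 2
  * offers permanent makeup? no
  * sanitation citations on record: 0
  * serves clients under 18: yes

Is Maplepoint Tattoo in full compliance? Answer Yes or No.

No

1. premises liability coverage $600,000 ≥ $550,000 → met
2. sanitation citations on record 0 ≤ 0 → met
3. workstations without dedicated sharps container 2 > 1 → not met
4. health department inspection 101 days ago vs limit 90 → not met
5. condition 'serves clients under 18' holds; aftercare instruction sheet present → met
6. first-aid certification 26 days ago vs limit 30 → met
7. condition 'offers permanent makeup' does not hold → requirement n/a → met
8. sharps-disposal audit 33 days ago vs limit 30 → not met
Not met: 3, 4, 8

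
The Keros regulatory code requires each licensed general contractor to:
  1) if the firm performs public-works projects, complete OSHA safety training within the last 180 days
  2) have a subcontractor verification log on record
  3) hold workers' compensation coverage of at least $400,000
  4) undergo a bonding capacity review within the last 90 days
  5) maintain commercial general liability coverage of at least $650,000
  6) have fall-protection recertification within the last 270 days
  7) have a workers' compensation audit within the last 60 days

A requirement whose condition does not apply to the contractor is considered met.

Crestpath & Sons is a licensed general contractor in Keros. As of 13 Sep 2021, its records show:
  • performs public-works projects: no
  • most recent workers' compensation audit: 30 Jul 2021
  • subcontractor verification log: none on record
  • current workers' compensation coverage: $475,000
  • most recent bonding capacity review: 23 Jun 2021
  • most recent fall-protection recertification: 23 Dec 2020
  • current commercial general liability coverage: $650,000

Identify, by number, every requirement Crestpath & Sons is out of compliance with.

1. condition 'performs public-works projects' does not hold → requirement n/a → met
2. subcontractor verification log absent → not met
3. workers' compensation coverage $475,000 ≥ $400,000 → met
4. bonding capacity review 82 days ago vs limit 90 → met
5. commercial general liability coverage $650,000 ≥ $650,000 → met
6. fall-protection recertification 264 days ago vs limit 270 → met
7. workers' compensation audit 45 days ago vs limit 60 → met
Not met: 2

2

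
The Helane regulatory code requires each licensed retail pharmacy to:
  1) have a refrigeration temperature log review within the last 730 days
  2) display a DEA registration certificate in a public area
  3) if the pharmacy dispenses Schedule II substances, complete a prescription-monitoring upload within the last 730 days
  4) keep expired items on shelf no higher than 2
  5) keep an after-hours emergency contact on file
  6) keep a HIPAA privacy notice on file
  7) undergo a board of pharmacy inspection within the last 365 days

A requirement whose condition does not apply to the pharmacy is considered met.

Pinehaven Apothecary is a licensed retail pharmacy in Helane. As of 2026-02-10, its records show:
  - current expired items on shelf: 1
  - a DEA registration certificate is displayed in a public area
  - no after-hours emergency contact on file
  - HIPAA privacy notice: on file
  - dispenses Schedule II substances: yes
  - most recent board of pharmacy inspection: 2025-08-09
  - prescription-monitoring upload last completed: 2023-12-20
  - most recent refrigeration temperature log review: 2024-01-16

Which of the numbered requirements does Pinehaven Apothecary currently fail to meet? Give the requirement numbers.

1. refrigeration temperature log review 756 days ago vs limit 730 → not met
2. DEA registration certificate present → met
3. condition 'dispenses Schedule II substances' holds; prescription-monitoring upload 783 days ago vs limit 730 → not met
4. expired items on shelf 1 ≤ 2 → met
5. after-hours emergency contact absent → not met
6. HIPAA privacy notice present → met
7. board of pharmacy inspection 185 days ago vs limit 365 → met
Not met: 1, 3, 5

1, 3, 5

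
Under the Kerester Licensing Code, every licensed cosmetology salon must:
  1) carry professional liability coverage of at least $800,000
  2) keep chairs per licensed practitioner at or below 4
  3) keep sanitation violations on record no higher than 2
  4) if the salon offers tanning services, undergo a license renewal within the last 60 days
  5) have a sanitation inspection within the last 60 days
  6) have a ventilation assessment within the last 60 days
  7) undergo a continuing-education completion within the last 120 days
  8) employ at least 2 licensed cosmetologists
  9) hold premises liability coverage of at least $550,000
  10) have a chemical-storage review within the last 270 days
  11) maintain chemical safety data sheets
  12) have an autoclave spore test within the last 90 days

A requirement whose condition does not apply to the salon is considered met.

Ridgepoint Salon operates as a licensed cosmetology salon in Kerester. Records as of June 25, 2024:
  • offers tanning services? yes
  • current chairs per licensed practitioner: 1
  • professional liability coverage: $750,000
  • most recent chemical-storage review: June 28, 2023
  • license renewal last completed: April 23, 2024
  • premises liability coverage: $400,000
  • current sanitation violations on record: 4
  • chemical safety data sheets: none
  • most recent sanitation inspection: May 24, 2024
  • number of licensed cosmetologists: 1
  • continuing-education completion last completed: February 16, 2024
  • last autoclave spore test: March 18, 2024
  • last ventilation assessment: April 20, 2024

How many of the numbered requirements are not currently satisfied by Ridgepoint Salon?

1. professional liability coverage $750,000 < $800,000 → not met
2. chairs per licensed practitioner 1 ≤ 4 → met
3. sanitation violations on record 4 > 2 → not met
4. condition 'offers tanning services' holds; license renewal 63 days ago vs limit 60 → not met
5. sanitation inspection 32 days ago vs limit 60 → met
6. ventilation assessment 66 days ago vs limit 60 → not met
7. continuing-education completion 130 days ago vs limit 120 → not met
8. licensed cosmetologists 1 < 2 → not met
9. premises liability coverage $400,000 < $550,000 → not met
10. chemical-storage review 363 days ago vs limit 270 → not met
11. chemical safety data sheets absent → not met
12. autoclave spore test 99 days ago vs limit 90 → not met
Not met: 10 of 12

10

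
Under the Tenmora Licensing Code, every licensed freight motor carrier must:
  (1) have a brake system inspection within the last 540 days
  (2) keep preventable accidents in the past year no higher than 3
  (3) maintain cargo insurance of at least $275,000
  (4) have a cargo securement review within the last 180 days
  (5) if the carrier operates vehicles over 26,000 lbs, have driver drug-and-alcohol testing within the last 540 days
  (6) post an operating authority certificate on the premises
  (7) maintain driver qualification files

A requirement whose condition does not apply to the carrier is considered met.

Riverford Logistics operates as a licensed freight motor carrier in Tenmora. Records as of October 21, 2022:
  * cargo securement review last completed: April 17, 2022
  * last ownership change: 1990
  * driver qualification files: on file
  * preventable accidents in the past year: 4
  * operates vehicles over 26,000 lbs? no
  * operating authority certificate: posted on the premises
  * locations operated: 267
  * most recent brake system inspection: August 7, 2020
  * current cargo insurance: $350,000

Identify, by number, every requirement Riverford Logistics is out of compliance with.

1, 2, 4

1. brake system inspection 805 days ago vs limit 540 → not met
2. preventable accidents in the past year 4 > 3 → not met
3. cargo insurance $350,000 ≥ $275,000 → met
4. cargo securement review 187 days ago vs limit 180 → not met
5. condition 'operates vehicles over 26,000 lbs' does not hold → requirement n/a → met
6. operating authority certificate present → met
7. driver qualification files present → met
Not met: 1, 2, 4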